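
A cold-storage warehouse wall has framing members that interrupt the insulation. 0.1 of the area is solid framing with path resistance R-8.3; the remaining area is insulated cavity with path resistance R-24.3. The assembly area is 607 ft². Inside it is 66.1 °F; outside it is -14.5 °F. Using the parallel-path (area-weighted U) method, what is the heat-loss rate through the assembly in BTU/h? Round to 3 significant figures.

2400 BTU/h

U_eff = 0.9/24.3 + 0.1/8.3 = 0.03704 + 0.01205 = 0.04909
R_eff = 1/U_eff = 20.37 ft²·°F·h/BTU
Q = 607 × (66.1 − (-14.5)) / 20.37 = 2401 BTU/h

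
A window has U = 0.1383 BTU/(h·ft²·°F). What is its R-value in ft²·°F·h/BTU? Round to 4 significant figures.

7.231 ft²·°F·h/BTU

R = 1/U = 1/0.1383 = 7.2307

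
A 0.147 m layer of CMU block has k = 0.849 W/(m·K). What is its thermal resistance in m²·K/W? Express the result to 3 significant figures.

R = L/k = 0.147/0.849 = 0.1731 m²·K/W

0.173 m²·K/W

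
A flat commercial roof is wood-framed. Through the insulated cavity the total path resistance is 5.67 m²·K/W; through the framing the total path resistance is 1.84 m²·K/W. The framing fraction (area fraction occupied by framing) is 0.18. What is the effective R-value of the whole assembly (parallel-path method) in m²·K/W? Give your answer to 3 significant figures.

U_eff = 0.82/5.67 + 0.18/1.84 = 0.1446 + 0.09783 = 0.2424
R_eff = 1/U_eff = 4.125 m²·K/W

4.12 m²·K/W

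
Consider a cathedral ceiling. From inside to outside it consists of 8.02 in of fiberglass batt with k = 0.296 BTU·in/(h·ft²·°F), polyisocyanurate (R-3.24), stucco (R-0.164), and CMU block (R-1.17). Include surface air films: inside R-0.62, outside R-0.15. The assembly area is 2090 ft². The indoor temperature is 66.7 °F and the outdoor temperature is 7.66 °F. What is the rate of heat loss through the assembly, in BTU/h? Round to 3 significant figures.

3800 BTU/h

8.02/0.296 = 27.09
R_total = 0.62 + 27.09 + 3.24 + 0.164 + 1.17 + 0.15 = 32.44 ft²·°F·h/BTU
Q = A·ΔT/R = 2090 × (66.7 − 7.66) / 32.44 = 3804 BTU/h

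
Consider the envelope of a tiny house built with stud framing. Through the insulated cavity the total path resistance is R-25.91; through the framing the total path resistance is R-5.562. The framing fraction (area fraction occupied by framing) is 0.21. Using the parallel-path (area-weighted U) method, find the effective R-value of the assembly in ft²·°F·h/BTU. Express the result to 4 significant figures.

U_eff = 0.79/25.91 + 0.21/5.562 = 0.03049 + 0.037756 = 0.068246
R_eff = 1/U_eff = 14.653 ft²·°F·h/BTU

14.65 ft²·°F·h/BTU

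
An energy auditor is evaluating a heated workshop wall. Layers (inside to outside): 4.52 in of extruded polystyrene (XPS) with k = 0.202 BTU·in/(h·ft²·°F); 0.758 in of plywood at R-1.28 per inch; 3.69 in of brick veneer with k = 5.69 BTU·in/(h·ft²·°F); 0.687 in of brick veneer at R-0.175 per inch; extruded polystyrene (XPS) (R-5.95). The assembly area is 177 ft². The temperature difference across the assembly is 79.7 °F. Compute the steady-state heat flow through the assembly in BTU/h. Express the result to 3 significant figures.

469 BTU/h

4.52/0.202 = 22.38
0.758 × 1.28 = 0.9702
3.69/5.69 = 0.6485
0.687 × 0.175 = 0.1202
R_total = 22.38 + 0.9702 + 0.6485 + 0.1202 + 5.95 = 30.07 ft²·°F·h/BTU
Q = A·ΔT/R = 177 × 79.7 / 30.07 = 469.2 BTU/h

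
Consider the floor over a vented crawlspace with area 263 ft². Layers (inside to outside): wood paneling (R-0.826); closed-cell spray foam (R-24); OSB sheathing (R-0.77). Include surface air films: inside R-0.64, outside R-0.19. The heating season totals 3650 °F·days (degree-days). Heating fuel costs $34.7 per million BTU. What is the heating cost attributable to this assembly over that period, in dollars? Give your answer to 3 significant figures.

R_total = 0.64 + 0.826 + 24 + 0.77 + 0.19 = 26.43 ft²·°F·h/BTU
E = A × HDD × 24 / R = 263 × 3650 × 24 / 26.43 = 871800 BTU
Cost = 871800/10⁶ × 34.7 = $30.25

30.3 dollars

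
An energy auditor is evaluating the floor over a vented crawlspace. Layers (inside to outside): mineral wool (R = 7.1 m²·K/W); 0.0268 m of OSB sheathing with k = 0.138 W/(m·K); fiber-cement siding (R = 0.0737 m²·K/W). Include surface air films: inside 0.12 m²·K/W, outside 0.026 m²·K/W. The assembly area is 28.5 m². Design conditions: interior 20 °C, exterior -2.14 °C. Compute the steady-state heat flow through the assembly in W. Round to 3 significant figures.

0.0268/0.138 = 0.1942
R_total = 0.12 + 7.1 + 0.1942 + 0.0737 + 0.026 = 7.514 m²·K/W
Q = A·ΔT/R = 28.5 × (20 − (-2.14)) / 7.514 = 83.98 W

84.0 W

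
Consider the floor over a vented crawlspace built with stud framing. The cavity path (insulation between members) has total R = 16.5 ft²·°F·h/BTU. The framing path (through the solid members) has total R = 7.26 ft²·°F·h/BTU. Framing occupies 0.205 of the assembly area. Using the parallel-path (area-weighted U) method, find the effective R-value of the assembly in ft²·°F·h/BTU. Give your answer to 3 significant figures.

13.1 ft²·°F·h/BTU

U_eff = 0.795/16.5 + 0.205/7.26 = 0.04818 + 0.02824 = 0.07642
R_eff = 1/U_eff = 13.09 ft²·°F·h/BTU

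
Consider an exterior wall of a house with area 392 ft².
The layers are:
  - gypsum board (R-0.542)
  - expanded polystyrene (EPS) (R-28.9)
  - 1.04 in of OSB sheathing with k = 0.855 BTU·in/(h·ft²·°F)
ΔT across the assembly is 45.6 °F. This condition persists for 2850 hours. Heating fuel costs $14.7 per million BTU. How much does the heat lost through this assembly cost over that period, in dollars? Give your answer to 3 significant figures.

24.4 dollars

1.04/0.855 = 1.216
R_total = 0.542 + 28.9 + 1.216 = 30.66 ft²·°F·h/BTU
Q = 392 × 45.6 / 30.66 = 583 BTU/h
E = 583 × 2850 = 1662000 BTU
Cost = 1662000/10⁶ × 14.7 = $24.43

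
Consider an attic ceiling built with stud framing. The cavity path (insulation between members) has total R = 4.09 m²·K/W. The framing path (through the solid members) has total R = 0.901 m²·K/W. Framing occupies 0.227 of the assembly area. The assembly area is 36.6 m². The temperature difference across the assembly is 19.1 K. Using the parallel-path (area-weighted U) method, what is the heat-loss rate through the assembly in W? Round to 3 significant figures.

U_eff = 0.773/4.09 + 0.227/0.901 = 0.189 + 0.2519 = 0.4409
R_eff = 1/U_eff = 2.268 m²·K/W
Q = 36.6 × 19.1 / 2.268 = 308.2 W

308 W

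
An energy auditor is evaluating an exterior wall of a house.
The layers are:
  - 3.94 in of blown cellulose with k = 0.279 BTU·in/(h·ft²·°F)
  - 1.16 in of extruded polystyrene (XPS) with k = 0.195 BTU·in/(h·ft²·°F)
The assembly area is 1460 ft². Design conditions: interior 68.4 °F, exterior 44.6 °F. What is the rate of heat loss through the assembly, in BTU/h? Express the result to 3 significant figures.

3.94/0.279 = 14.12
1.16/0.195 = 5.949
R_total = 14.12 + 5.949 = 20.07 ft²·°F·h/BTU
Q = A·ΔT/R = 1460 × (68.4 − 44.6) / 20.07 = 1731 BTU/h

1730 BTU/h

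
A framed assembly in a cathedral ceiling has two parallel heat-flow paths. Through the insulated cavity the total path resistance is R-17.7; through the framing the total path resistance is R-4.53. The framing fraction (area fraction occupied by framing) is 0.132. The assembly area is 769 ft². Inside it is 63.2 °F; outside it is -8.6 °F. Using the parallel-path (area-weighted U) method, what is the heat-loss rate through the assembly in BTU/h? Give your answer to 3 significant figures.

U_eff = 0.868/17.7 + 0.132/4.53 = 0.04904 + 0.02914 = 0.07818
R_eff = 1/U_eff = 12.79 ft²·°F·h/BTU
Q = 769 × (63.2 − (-8.6)) / 12.79 = 4317 BTU/h

4320 BTU/h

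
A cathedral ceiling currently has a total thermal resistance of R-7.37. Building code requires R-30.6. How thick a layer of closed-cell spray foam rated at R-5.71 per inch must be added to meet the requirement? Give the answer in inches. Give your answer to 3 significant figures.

4.07 in

ΔR = 30.6 − 7.37 = 23.23 ft²·°F·h/BTU
L = ΔR / (R/in) = 23.23/5.71 = 4.068 in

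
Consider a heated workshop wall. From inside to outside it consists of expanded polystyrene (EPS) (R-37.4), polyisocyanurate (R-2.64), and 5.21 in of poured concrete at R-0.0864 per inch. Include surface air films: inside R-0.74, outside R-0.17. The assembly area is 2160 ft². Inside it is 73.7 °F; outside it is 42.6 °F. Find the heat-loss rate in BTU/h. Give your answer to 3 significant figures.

5.21 × 0.0864 = 0.4501
R_total = 0.74 + 37.4 + 2.64 + 0.4501 + 0.17 = 41.4 ft²·°F·h/BTU
Q = A·ΔT/R = 2160 × (73.7 − 42.6) / 41.4 = 1623 BTU/h

1620 BTU/h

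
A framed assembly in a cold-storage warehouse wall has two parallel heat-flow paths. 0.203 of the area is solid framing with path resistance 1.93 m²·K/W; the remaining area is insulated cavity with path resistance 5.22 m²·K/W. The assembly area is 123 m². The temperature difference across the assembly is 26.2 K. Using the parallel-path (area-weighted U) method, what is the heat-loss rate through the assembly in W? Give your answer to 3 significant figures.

831 W

U_eff = 0.797/5.22 + 0.203/1.93 = 0.1527 + 0.1052 = 0.2579
R_eff = 1/U_eff = 3.878 m²·K/W
Q = 123 × 26.2 / 3.878 = 831 W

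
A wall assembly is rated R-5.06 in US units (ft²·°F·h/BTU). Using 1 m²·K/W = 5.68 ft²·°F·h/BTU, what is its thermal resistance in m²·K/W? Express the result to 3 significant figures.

R_SI = 5.06/5.68 = 0.8908

0.891 m²·K/W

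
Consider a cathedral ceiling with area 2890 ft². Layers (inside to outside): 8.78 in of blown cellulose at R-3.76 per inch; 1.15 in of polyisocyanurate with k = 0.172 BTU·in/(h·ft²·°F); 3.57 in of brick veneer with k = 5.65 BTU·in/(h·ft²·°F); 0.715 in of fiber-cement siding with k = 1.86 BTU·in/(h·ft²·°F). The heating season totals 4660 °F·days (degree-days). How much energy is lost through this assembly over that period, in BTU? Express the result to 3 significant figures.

8.78 × 3.76 = 33.01
1.15/0.172 = 6.686
3.57/5.65 = 0.6319
0.715/1.86 = 0.3844
R_total = 33.01 + 6.686 + 0.6319 + 0.3844 = 40.72 ft²·°F·h/BTU
E = A × HDD × 24 / R = 2890 × 4660 × 24 / 40.72 = 7939000 BTU

7940000 BTU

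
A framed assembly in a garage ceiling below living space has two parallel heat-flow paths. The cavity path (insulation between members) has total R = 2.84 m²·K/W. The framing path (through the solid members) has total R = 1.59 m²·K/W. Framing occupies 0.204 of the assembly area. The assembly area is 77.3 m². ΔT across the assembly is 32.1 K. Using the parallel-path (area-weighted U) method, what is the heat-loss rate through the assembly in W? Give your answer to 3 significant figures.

U_eff = 0.796/2.84 + 0.204/1.59 = 0.2803 + 0.1283 = 0.4086
R_eff = 1/U_eff = 2.447 m²·K/W
Q = 77.3 × 32.1 / 2.447 = 1014 W

1010 W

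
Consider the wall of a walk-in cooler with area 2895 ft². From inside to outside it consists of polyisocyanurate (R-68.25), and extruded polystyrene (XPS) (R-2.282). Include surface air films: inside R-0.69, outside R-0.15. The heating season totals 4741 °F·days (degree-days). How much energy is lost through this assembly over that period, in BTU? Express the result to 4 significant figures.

R_total = 0.69 + 68.25 + 2.282 + 0.15 = 71.372 ft²·°F·h/BTU
E = A × HDD × 24 / R = 2895 × 4741 × 24 / 71.372 = 4615300 BTU

4615000 BTU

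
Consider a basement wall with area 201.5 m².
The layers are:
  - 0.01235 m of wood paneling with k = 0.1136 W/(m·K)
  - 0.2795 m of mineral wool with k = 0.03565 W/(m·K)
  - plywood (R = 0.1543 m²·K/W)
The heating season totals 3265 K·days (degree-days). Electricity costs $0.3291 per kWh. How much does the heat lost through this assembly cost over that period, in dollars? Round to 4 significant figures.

0.01235/0.1136 = 0.10871
0.2795/0.03565 = 7.8401
R_total = 0.10871 + 7.8401 + 0.1543 = 8.1031 m²·K/W
E = A × HDD × 24 / R / 1000 = 201.5 × 3265 × 24 / 8.1031 / 1000 = 1948.6 kWh
Cost = 1948.6 × 0.3291 = $641.28

641.3 dollars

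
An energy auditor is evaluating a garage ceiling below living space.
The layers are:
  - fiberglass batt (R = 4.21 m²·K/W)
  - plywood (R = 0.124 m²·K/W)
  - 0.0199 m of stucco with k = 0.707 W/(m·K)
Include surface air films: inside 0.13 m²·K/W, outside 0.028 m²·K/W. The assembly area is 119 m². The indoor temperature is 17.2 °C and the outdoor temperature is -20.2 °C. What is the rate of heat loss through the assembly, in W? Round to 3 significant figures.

985 W

0.0199/0.707 = 0.02815
R_total = 0.13 + 4.21 + 0.124 + 0.02815 + 0.028 = 4.52 m²·K/W
Q = A·ΔT/R = 119 × (17.2 − (-20.2)) / 4.52 = 984.6 W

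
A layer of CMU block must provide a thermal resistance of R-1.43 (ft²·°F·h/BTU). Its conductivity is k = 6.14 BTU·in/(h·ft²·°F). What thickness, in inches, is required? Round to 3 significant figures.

8.78 in

L = R × k = 1.43 × 6.14 = 8.78 in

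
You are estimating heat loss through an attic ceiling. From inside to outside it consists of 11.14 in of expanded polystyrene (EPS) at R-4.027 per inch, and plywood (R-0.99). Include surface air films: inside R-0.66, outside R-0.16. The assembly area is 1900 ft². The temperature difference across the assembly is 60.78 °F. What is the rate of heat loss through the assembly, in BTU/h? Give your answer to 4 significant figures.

2474 BTU/h

11.14 × 4.027 = 44.861
R_total = 0.66 + 44.861 + 0.99 + 0.16 = 46.671 ft²·°F·h/BTU
Q = A·ΔT/R = 1900 × 60.78 / 46.671 = 2474.4 BTU/h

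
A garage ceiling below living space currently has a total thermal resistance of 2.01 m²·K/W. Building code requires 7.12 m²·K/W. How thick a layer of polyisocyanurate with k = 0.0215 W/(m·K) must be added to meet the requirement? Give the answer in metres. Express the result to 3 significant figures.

ΔR = 7.12 − 2.01 = 5.11 m²·K/W
L = ΔR × k = 5.11 × 0.0215 = 0.1099 m

0.110 m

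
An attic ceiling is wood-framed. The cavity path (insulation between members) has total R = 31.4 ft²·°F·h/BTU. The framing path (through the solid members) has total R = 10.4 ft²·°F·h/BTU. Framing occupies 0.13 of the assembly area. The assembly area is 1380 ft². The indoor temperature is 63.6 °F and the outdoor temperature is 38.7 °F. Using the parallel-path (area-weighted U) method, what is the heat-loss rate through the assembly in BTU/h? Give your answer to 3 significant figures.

1380 BTU/h

U_eff = 0.87/31.4 + 0.13/10.4 = 0.02771 + 0.0125 = 0.04021
R_eff = 1/U_eff = 24.87 ft²·°F·h/BTU
Q = 1380 × (63.6 − 38.7) / 24.87 = 1382 BTU/h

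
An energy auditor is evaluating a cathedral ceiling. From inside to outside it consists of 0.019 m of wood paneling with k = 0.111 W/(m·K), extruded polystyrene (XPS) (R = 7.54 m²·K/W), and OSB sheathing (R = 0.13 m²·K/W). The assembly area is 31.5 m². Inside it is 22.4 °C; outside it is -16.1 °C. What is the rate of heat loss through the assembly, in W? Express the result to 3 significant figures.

155 W

0.019/0.111 = 0.1712
R_total = 0.1712 + 7.54 + 0.13 = 7.841 m²·K/W
Q = A·ΔT/R = 31.5 × (22.4 − (-16.1)) / 7.841 = 154.7 W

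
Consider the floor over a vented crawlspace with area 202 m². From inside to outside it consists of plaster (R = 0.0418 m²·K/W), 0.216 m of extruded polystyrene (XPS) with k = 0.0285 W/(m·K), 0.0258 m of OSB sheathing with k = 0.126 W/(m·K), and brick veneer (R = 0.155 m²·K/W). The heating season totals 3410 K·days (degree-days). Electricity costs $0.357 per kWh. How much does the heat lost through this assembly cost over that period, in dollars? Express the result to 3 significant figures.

0.216/0.0285 = 7.579
0.0258/0.126 = 0.2048
R_total = 0.0418 + 7.579 + 0.2048 + 0.155 = 7.981 m²·K/W
E = A × HDD × 24 / R / 1000 = 202 × 3410 × 24 / 7.981 / 1000 = 2072 kWh
Cost = 2072 × 0.357 = $739.5

740 dollars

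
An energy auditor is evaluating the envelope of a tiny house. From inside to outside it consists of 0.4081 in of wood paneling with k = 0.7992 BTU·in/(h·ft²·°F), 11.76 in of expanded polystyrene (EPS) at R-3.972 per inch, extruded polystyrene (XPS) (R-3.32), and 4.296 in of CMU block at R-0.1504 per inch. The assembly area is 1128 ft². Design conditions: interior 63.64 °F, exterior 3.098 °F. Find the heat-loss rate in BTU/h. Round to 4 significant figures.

1334 BTU/h

0.4081/0.7992 = 0.51064
11.76 × 3.972 = 46.711
4.296 × 0.1504 = 0.64612
R_total = 0.51064 + 46.711 + 3.32 + 0.64612 = 51.187 ft²·°F·h/BTU
Q = A·ΔT/R = 1128 × (63.64 − 3.098) / 51.187 = 1334.1 BTU/h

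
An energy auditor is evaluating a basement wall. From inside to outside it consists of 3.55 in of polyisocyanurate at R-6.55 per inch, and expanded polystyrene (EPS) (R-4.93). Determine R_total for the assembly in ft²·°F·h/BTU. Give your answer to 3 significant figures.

28.2 ft²·°F·h/BTU

3.55 × 6.55 = 23.25
R_total = 23.25 + 4.93 = 28.18 ft²·°F·h/BTU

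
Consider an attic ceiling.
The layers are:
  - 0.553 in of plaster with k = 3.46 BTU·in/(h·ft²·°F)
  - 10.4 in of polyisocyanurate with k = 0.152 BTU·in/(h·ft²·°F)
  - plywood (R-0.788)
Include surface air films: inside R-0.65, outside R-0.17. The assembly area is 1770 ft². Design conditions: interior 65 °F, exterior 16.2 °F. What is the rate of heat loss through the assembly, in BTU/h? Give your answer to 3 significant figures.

1230 BTU/h

0.553/3.46 = 0.1598
10.4/0.152 = 68.42
R_total = 0.65 + 0.1598 + 68.42 + 0.788 + 0.17 = 70.19 ft²·°F·h/BTU
Q = A·ΔT/R = 1770 × (65 − 16.2) / 70.19 = 1231 BTU/h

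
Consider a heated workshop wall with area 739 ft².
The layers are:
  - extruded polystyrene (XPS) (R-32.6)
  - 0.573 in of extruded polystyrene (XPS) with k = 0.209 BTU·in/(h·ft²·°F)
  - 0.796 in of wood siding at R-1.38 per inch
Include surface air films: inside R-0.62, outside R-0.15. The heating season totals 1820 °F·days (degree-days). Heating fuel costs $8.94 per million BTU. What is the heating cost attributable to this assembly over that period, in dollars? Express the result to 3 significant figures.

0.573/0.209 = 2.742
0.796 × 1.38 = 1.098
R_total = 0.62 + 32.6 + 2.742 + 1.098 + 0.15 = 37.21 ft²·°F·h/BTU
E = A × HDD × 24 / R = 739 × 1820 × 24 / 37.21 = 867500 BTU
Cost = 867500/10⁶ × 8.94 = $7.755

7.76 dollars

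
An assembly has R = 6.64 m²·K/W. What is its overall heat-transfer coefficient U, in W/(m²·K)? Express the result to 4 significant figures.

U = 1/R = 1/6.64 = 0.1506

0.1506 W/(m²·K)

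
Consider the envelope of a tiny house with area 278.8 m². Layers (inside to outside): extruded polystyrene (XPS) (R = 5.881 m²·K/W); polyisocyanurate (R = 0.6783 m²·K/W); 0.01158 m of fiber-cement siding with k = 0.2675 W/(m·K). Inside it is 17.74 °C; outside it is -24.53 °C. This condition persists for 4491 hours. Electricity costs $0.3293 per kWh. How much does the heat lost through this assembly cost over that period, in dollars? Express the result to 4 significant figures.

0.01158/0.2675 = 0.04329
R_total = 5.881 + 0.6783 + 0.04329 = 6.6026 m²·K/W
Q = 278.8 × (17.74 − (-24.53)) / 6.6026 = 1784.9 W
E = 1784.9 W × 4491 h / 1000 = 8015.9 kWh
Cost = 8015.9 × 0.3293 = $2639.6

2640 dollars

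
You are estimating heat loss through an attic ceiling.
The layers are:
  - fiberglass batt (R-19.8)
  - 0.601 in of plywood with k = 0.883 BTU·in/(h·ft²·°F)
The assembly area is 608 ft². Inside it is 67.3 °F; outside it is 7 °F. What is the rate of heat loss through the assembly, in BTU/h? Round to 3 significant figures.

1790 BTU/h

0.601/0.883 = 0.6806
R_total = 19.8 + 0.6806 = 20.48 ft²·°F·h/BTU
Q = A·ΔT/R = 608 × (67.3 − 7) / 20.48 = 1790 BTU/h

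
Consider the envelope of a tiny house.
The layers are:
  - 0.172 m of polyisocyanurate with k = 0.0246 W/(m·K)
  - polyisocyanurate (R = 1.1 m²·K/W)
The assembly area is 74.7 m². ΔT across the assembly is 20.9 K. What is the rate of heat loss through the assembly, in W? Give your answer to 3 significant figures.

0.172/0.0246 = 6.992
R_total = 6.992 + 1.1 = 8.092 m²·K/W
Q = A·ΔT/R = 74.7 × 20.9 / 8.092 = 192.9 W

193 W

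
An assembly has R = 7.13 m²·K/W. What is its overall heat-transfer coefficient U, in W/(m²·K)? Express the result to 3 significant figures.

0.140 W/(m²·K)

U = 1/R = 1/7.13 = 0.1403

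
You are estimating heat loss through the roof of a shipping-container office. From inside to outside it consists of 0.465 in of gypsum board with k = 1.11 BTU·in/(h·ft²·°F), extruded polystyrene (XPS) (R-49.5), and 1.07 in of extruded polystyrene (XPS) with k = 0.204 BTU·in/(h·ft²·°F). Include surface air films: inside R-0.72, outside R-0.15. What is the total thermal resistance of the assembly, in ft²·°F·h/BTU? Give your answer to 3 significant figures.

56.0 ft²·°F·h/BTU

0.465/1.11 = 0.4189
1.07/0.204 = 5.245
R_total = 0.72 + 0.4189 + 49.5 + 5.245 + 0.15 = 56.03 ft²·°F·h/BTU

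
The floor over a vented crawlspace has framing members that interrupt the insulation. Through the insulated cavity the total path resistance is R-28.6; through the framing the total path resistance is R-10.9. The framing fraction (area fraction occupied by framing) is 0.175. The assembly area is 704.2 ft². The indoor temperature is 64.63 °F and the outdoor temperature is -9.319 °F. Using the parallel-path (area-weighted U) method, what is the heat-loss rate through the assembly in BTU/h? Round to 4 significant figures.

U_eff = 0.825/28.6 + 0.175/10.9 = 0.028846 + 0.016055 = 0.044901
R_eff = 1/U_eff = 22.271 ft²·°F·h/BTU
Q = 704.2 × (64.63 − (-9.319)) / 22.271 = 2338.2 BTU/h

2338 BTU/h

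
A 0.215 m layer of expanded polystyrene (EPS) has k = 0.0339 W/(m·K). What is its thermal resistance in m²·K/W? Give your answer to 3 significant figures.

R = L/k = 0.215/0.0339 = 6.342 m²·K/W

6.34 m²·K/W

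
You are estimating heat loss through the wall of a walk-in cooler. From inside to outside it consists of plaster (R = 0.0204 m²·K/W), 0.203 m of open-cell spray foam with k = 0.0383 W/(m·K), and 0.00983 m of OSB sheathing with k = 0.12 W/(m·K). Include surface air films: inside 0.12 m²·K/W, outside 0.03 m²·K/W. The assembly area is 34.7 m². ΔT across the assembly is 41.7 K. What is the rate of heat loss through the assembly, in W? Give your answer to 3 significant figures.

261 W

0.203/0.0383 = 5.3
0.00983/0.12 = 0.08192
R_total = 0.12 + 0.0204 + 5.3 + 0.08192 + 0.03 = 5.553 m²·K/W
Q = A·ΔT/R = 34.7 × 41.7 / 5.553 = 260.6 W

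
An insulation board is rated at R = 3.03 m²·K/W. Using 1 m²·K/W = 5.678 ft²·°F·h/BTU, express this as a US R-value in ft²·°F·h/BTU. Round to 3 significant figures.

17.2 ft²·°F·h/BTU

R_US = 3.03 × 5.678 = 17.2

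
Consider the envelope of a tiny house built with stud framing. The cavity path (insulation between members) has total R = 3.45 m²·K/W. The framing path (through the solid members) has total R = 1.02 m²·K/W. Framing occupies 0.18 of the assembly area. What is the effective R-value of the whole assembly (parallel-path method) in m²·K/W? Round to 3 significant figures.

U_eff = 0.82/3.45 + 0.18/1.02 = 0.2377 + 0.1765 = 0.4142
R_eff = 1/U_eff = 2.415 m²·K/W

2.41 m²·K/W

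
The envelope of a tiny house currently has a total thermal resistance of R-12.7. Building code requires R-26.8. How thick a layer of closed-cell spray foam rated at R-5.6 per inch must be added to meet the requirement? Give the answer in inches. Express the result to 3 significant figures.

2.52 in

ΔR = 26.8 − 12.7 = 14.1 ft²·°F·h/BTU
L = ΔR / (R/in) = 14.1/5.6 = 2.518 in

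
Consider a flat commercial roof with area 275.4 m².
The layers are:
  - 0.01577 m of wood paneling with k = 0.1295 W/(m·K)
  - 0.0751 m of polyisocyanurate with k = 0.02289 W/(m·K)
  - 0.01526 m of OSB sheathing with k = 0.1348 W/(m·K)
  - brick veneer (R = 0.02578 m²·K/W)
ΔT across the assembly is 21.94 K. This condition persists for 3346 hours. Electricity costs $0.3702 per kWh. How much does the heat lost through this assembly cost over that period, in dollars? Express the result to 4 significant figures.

2113 dollars

0.01577/0.1295 = 0.12178
0.0751/0.02289 = 3.2809
0.01526/0.1348 = 0.1132
R_total = 0.12178 + 3.2809 + 0.1132 + 0.02578 = 3.5417 m²·K/W
Q = 275.4 × 21.94 / 3.5417 = 1706.1 W
E = 1706.1 W × 3346 h / 1000 = 5708.5 kWh
Cost = 5708.5 × 0.3702 = $2113.3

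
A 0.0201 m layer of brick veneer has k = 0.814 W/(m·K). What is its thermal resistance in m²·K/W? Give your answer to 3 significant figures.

0.0247 m²·K/W

R = L/k = 0.0201/0.814 = 0.02469 m²·K/W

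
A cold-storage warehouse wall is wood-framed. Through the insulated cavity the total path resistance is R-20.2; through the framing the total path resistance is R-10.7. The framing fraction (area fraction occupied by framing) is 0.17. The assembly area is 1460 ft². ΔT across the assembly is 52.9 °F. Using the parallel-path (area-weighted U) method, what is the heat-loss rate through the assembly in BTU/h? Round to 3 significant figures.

U_eff = 0.83/20.2 + 0.17/10.7 = 0.04109 + 0.01589 = 0.05698
R_eff = 1/U_eff = 17.55 ft²·°F·h/BTU
Q = 1460 × 52.9 / 17.55 = 4401 BTU/h

4400 BTU/h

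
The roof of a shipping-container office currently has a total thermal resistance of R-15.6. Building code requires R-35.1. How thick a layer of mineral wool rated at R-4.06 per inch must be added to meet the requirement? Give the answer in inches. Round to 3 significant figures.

4.80 in

ΔR = 35.1 − 15.6 = 19.5 ft²·°F·h/BTU
L = ΔR / (R/in) = 19.5/4.06 = 4.803 in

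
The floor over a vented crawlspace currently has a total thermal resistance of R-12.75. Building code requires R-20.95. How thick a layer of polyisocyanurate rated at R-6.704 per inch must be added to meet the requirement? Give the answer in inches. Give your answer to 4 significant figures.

1.223 in

ΔR = 20.95 − 12.75 = 8.2 ft²·°F·h/BTU
L = ΔR / (R/in) = 8.2/6.704 = 1.2232 in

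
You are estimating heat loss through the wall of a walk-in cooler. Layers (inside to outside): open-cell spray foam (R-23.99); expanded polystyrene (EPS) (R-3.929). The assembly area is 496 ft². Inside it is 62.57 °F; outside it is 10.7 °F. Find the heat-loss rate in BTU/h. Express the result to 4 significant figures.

R_total = 23.99 + 3.929 = 27.919 ft²·°F·h/BTU
Q = A·ΔT/R = 496 × (62.57 − 10.7) / 27.919 = 921.51 BTU/h

921.5 BTU/h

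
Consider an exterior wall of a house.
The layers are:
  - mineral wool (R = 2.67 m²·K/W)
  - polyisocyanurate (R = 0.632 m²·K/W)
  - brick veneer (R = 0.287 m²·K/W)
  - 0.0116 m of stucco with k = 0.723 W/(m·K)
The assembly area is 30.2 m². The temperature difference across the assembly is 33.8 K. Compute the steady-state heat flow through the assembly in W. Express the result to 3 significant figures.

0.0116/0.723 = 0.01604
R_total = 2.67 + 0.632 + 0.287 + 0.01604 = 3.605 m²·K/W
Q = A·ΔT/R = 30.2 × 33.8 / 3.605 = 283.1 W

283 W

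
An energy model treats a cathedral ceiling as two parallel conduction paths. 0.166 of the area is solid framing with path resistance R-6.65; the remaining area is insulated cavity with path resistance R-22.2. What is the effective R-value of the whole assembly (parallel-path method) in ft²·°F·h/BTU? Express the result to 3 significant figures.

U_eff = 0.834/22.2 + 0.166/6.65 = 0.03757 + 0.02496 = 0.06253
R_eff = 1/U_eff = 15.99 ft²·°F·h/BTU

16.0 ft²·°F·h/BTU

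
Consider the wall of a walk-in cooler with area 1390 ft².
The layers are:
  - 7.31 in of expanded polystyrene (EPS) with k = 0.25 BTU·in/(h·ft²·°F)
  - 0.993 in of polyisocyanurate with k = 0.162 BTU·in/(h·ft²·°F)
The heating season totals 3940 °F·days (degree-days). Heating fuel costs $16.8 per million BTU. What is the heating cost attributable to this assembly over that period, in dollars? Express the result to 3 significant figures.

62.4 dollars

7.31/0.25 = 29.24
0.993/0.162 = 6.13
R_total = 29.24 + 6.13 = 35.37 ft²·°F·h/BTU
E = A × HDD × 24 / R = 1390 × 3940 × 24 / 35.37 = 3716000 BTU
Cost = 3716000/10⁶ × 16.8 = $62.43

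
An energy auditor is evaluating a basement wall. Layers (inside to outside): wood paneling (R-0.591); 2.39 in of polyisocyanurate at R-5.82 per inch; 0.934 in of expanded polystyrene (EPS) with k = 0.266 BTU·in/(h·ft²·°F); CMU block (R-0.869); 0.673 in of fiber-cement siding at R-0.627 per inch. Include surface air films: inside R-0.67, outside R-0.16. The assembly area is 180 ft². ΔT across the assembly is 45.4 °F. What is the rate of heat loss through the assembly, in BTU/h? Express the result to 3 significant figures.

2.39 × 5.82 = 13.91
0.934/0.266 = 3.511
0.673 × 0.627 = 0.422
R_total = 0.67 + 0.591 + 13.91 + 3.511 + 0.869 + 0.422 + 0.16 = 20.13 ft²·°F·h/BTU
Q = A·ΔT/R = 180 × 45.4 / 20.13 = 405.9 BTU/h

406 BTU/h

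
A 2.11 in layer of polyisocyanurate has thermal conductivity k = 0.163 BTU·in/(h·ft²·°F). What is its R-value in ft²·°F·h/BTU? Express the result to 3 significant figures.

12.9 ft²·°F·h/BTU

R = L/k = 2.11/0.163 = 12.94 ft²·°F·h/BTU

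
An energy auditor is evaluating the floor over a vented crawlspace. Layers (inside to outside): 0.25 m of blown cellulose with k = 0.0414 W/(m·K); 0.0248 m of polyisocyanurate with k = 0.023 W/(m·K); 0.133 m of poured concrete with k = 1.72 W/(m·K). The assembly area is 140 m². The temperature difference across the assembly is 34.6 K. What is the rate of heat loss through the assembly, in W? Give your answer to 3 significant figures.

0.25/0.0414 = 6.039
0.0248/0.023 = 1.078
0.133/1.72 = 0.07733
R_total = 6.039 + 1.078 + 0.07733 = 7.194 m²·K/W
Q = A·ΔT/R = 140 × 34.6 / 7.194 = 673.3 W

673 W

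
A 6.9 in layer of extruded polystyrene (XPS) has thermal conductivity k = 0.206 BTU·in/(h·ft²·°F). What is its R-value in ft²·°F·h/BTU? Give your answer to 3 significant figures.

R = L/k = 6.9/0.206 = 33.5 ft²·°F·h/BTU

33.5 ft²·°F·h/BTU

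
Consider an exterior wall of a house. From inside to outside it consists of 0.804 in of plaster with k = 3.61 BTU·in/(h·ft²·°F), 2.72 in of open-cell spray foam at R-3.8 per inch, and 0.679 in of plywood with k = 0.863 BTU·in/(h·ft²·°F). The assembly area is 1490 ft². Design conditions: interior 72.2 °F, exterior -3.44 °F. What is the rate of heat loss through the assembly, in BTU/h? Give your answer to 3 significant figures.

0.804/3.61 = 0.2227
2.72 × 3.8 = 10.34
0.679/0.863 = 0.7868
R_total = 0.2227 + 10.34 + 0.7868 = 11.35 ft²·°F·h/BTU
Q = A·ΔT/R = 1490 × (72.2 − (-3.44)) / 11.35 = 9934 BTU/h

9930 BTU/h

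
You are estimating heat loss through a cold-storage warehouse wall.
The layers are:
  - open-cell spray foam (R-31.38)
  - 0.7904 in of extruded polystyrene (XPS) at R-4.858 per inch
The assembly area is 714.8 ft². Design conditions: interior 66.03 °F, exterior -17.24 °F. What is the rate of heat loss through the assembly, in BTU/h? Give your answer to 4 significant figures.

0.7904 × 4.858 = 3.8398
R_total = 31.38 + 3.8398 = 35.22 ft²·°F·h/BTU
Q = A·ΔT/R = 714.8 × (66.03 − (-17.24)) / 35.22 = 1690 BTU/h

1690 BTU/h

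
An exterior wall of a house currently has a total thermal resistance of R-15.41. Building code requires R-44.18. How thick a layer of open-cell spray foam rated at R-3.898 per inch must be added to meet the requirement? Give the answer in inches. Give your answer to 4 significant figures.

ΔR = 44.18 − 15.41 = 28.77 ft²·°F·h/BTU
L = ΔR / (R/in) = 28.77/3.898 = 7.3807 in

7.381 in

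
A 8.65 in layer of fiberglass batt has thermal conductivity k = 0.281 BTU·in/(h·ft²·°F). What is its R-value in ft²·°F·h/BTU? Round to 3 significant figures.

R = L/k = 8.65/0.281 = 30.78 ft²·°F·h/BTU

30.8 ft²·°F·h/BTU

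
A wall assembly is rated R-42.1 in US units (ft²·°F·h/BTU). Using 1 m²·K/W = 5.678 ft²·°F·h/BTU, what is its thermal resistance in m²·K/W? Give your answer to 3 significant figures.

R_SI = 42.1/5.678 = 7.415

7.41 m²·K/W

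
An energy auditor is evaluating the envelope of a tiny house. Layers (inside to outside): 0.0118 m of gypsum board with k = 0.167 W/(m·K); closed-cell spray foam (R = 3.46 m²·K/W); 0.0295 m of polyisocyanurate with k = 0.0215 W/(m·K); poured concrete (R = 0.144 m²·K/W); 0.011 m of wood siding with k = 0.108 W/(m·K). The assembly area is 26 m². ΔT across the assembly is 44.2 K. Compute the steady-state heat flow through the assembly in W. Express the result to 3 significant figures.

0.0118/0.167 = 0.07066
0.0295/0.0215 = 1.372
0.011/0.108 = 0.1019
R_total = 0.07066 + 3.46 + 1.372 + 0.144 + 0.1019 = 5.149 m²·K/W
Q = A·ΔT/R = 26 × 44.2 / 5.149 = 223.2 W

223 W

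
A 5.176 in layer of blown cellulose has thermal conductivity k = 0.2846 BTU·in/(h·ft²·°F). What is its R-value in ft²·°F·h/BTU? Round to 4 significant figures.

R = L/k = 5.176/0.2846 = 18.187 ft²·°F·h/BTU

18.19 ft²·°F·h/BTU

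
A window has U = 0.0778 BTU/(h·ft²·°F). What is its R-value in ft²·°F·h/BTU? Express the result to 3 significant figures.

12.9 ft²·°F·h/BTU

R = 1/U = 1/0.0778 = 12.85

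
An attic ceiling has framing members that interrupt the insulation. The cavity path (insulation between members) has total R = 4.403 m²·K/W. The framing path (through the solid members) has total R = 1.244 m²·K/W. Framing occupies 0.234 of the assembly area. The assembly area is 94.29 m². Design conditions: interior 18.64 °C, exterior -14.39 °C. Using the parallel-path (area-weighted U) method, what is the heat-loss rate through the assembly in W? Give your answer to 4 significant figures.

U_eff = 0.766/4.403 + 0.234/1.244 = 0.17397 + 0.1881 = 0.36208
R_eff = 1/U_eff = 2.7619 m²·K/W
Q = 94.29 × (18.64 − (-14.39)) / 2.7619 = 1127.6 W

1128 W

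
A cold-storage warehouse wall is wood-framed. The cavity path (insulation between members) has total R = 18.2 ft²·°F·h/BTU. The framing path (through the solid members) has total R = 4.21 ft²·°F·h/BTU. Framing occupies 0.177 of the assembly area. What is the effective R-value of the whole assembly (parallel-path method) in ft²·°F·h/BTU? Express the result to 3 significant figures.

U_eff = 0.823/18.2 + 0.177/4.21 = 0.04522 + 0.04204 = 0.08726
R_eff = 1/U_eff = 11.46 ft²·°F·h/BTU

11.5 ft²·°F·h/BTU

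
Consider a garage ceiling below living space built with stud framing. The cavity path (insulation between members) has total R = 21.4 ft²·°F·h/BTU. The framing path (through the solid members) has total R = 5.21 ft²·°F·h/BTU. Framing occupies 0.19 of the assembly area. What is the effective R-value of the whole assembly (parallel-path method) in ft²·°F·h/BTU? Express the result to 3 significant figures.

13.5 ft²·°F·h/BTU

U_eff = 0.81/21.4 + 0.19/5.21 = 0.03785 + 0.03647 = 0.07432
R_eff = 1/U_eff = 13.46 ft²·°F·h/BTU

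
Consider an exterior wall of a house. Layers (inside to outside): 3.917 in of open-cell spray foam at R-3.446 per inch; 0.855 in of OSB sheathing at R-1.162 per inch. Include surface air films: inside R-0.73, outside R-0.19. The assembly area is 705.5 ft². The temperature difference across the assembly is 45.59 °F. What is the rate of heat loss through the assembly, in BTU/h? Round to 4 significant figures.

3.917 × 3.446 = 13.498
0.855 × 1.162 = 0.99351
R_total = 0.73 + 13.498 + 0.99351 + 0.19 = 15.411 ft²·°F·h/BTU
Q = A·ΔT/R = 705.5 × 45.59 / 15.411 = 2087 BTU/h

2087 BTU/h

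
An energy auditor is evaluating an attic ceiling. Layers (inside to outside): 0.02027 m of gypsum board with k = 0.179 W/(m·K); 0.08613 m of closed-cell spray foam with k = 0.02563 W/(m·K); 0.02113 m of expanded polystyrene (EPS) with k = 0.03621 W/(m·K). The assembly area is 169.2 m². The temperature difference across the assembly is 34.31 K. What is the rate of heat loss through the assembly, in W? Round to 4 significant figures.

0.02027/0.179 = 0.11324
0.08613/0.02563 = 3.3605
0.02113/0.03621 = 0.58354
R_total = 0.11324 + 3.3605 + 0.58354 = 4.0573 m²·K/W
Q = A·ΔT/R = 169.2 × 34.31 / 4.0573 = 1430.8 W

1431 W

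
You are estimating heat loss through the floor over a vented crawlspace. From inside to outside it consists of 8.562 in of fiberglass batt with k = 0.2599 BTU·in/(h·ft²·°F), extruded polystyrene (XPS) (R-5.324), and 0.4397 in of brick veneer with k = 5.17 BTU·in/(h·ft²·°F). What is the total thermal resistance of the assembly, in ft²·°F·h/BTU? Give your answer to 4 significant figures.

38.35 ft²·°F·h/BTU

8.562/0.2599 = 32.943
0.4397/5.17 = 0.085048
R_total = 32.943 + 5.324 + 0.085048 = 38.352 ft²·°F·h/BTU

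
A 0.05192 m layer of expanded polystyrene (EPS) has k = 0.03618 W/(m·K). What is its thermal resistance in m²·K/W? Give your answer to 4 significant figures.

R = L/k = 0.05192/0.03618 = 1.435 m²·K/W

1.435 m²·K/W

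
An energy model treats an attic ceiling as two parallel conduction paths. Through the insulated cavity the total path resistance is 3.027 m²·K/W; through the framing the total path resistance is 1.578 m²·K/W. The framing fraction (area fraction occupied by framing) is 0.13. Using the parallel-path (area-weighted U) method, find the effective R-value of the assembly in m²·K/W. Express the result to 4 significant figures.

U_eff = 0.87/3.027 + 0.13/1.578 = 0.28741 + 0.082383 = 0.3698
R_eff = 1/U_eff = 2.7042 m²·K/W

2.704 m²·K/W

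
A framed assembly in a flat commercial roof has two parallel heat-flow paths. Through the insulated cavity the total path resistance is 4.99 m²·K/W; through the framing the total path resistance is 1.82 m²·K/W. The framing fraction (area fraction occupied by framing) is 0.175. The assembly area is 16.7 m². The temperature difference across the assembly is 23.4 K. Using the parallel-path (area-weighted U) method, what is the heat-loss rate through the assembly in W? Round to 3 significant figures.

102 W

U_eff = 0.825/4.99 + 0.175/1.82 = 0.1653 + 0.09615 = 0.2615
R_eff = 1/U_eff = 3.824 m²·K/W
Q = 16.7 × 23.4 / 3.824 = 102.2 W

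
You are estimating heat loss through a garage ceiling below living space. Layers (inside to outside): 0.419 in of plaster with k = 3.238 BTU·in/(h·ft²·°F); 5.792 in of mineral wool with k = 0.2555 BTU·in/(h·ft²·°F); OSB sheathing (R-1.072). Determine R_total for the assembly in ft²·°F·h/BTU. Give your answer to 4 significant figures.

0.419/3.238 = 0.1294
5.792/0.2555 = 22.669
R_total = 0.1294 + 22.669 + 1.072 = 23.871 ft²·°F·h/BTU

23.87 ft²·°F·h/BTU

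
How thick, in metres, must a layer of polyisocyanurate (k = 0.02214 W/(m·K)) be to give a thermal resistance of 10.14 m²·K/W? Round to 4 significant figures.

L = R·k = 10.14 × 0.02214 = 0.2245 m

0.2245 m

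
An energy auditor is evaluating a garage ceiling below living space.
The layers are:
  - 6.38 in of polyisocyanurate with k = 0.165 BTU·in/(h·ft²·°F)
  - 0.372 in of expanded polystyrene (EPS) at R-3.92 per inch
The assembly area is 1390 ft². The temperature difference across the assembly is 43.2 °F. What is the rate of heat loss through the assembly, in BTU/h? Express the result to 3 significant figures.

1500 BTU/h

6.38/0.165 = 38.67
0.372 × 3.92 = 1.458
R_total = 38.67 + 1.458 = 40.12 ft²·°F·h/BTU
Q = A·ΔT/R = 1390 × 43.2 / 40.12 = 1497 BTU/h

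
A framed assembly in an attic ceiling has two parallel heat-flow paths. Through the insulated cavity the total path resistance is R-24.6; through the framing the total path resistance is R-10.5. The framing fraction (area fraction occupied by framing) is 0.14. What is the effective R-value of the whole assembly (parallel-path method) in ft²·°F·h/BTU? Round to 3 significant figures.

U_eff = 0.86/24.6 + 0.14/10.5 = 0.03496 + 0.01333 = 0.04829
R_eff = 1/U_eff = 20.71 ft²·°F·h/BTU

20.7 ft²·°F·h/BTU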